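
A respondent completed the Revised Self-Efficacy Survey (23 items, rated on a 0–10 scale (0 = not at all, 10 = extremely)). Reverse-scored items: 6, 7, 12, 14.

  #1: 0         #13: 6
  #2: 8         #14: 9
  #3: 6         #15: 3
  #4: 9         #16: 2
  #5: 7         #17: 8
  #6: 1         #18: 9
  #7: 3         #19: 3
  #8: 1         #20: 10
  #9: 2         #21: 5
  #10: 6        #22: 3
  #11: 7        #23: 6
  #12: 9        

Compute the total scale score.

119

Raw sum = 123. Reverse-scored items: 6, 7, 12, 14; their raw sum = 22.
Each reversal replaces raw with 10 − raw, changing the total by 10 − 2·raw per item.
Total = 123 + 4·10 − 2·22 = 123 + 40 − 44 = 119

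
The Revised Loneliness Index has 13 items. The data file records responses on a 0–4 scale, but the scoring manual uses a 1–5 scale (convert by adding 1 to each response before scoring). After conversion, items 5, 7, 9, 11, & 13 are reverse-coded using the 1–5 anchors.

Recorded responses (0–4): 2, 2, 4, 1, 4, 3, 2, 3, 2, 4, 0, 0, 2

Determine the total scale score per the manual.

42

Convert to 1–5: 3, 3, 5, 2, 5, 4, 3, 4, 3, 5, 1, 1, 3
Reverse-coded (reverse-coded value = 6 − response):
  item 5: 6 − 5 = 1
  item 7: 6 − 3 = 3
  item 9: 6 − 3 = 3
  item 11: 6 − 1 = 5
  item 13: 6 − 3 = 3
Scored: 3, 3, 5, 2, 1, 4, 3, 4, 3, 5, 5, 1, 3
Total = 42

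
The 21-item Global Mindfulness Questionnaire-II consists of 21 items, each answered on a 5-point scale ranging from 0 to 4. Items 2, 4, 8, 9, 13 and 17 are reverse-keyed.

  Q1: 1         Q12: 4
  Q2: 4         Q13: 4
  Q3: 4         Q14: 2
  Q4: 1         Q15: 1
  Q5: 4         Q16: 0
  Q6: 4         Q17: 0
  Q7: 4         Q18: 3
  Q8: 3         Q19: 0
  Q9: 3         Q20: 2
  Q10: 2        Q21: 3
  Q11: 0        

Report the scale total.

Reverse-coded items (reversed = (0+4) − raw = 4 − raw):
  item 2: 4 − 4 = 0
  item 4: 4 − 1 = 3
  item 8: 4 − 3 = 1
  item 9: 4 − 3 = 1
  item 13: 4 − 4 = 0
  item 17: 4 − 0 = 4
Scored items: 1, 0, 4, 3, 4, 4, 4, 1, 1, 2, 0, 4, 0, 2, 1, 0, 4, 3, 0, 2, 3
Total = 1 + 0 + 4 + 3 + 4 + 4 + 4 + 1 + 1 + 2 + 0 + 4 + 0 + 2 + 1 + 0 + 4 + 3 + 0 + 2 + 3 = 43

43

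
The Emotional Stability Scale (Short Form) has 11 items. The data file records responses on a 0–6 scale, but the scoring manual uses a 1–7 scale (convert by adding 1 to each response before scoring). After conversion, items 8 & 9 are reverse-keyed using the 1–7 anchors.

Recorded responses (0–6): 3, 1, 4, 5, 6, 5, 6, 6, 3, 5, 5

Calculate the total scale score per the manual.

54

Convert to 1–7: 4, 2, 5, 6, 7, 6, 7, 7, 4, 6, 6
Reverse-coded (reversed = (1+7) − raw = 8 − raw):
  item 8: 8 − 7 = 1
  item 9: 8 − 4 = 4
Scored: 4, 2, 5, 6, 7, 6, 7, 1, 4, 6, 6
Total = 54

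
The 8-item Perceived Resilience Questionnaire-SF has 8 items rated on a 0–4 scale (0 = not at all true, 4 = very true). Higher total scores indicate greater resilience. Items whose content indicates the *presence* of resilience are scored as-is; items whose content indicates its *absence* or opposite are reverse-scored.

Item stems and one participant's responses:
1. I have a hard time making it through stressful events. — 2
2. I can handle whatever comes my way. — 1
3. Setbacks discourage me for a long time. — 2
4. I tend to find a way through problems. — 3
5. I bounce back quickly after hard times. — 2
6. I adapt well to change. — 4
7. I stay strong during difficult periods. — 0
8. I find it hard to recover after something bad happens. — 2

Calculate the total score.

16

Items 1, 3, 8 describe the absence/opposite of resilience → reverse-score.
reversed = (0+4) − raw = 4 − raw.
  item 1: 4 − 2 = 2
  item 2: 1
  item 3: 4 − 2 = 2
  item 4: 3
  item 5: 2
  item 6: 4
  item 7: 0
  item 8: 4 − 2 = 2
Total = 2 + 1 + 2 + 3 + 2 + 4 + 0 + 2 = 16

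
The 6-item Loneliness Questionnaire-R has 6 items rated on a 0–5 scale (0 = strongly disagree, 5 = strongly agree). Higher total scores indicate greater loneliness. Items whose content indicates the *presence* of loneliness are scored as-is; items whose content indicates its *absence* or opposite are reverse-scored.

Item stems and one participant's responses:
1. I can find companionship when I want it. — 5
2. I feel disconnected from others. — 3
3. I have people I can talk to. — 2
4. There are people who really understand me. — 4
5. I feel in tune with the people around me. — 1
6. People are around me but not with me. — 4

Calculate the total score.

Items 1, 3, 4, 5 describe the absence/opposite of loneliness → reverse-score.
reverse-coded value = 5 − response.
  item 1: 5 − 5 = 0
  item 2: 3
  item 3: 5 − 2 = 3
  item 4: 5 − 4 = 1
  item 5: 5 − 1 = 4
  item 6: 4
Total = 0 + 3 + 3 + 1 + 4 + 4 = 15

15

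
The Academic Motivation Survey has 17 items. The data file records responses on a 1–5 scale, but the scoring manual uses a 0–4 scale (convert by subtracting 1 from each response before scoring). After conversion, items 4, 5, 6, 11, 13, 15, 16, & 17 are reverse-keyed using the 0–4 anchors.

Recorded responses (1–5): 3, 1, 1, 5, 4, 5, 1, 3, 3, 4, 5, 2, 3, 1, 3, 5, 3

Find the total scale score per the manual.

17

Convert to 0–4: 2, 0, 0, 4, 3, 4, 0, 2, 2, 3, 4, 1, 2, 0, 2, 4, 2
Reverse-coded (reverse-coded value = 4 − response):
  item 4: 4 − 4 = 0
  item 5: 4 − 3 = 1
  item 6: 4 − 4 = 0
  item 11: 4 − 4 = 0
  item 13: 4 − 2 = 2
  item 15: 4 − 2 = 2
  item 16: 4 − 4 = 0
  item 17: 4 − 2 = 2
Scored: 2, 0, 0, 0, 1, 0, 0, 2, 2, 3, 0, 1, 2, 0, 2, 0, 2
Total = 17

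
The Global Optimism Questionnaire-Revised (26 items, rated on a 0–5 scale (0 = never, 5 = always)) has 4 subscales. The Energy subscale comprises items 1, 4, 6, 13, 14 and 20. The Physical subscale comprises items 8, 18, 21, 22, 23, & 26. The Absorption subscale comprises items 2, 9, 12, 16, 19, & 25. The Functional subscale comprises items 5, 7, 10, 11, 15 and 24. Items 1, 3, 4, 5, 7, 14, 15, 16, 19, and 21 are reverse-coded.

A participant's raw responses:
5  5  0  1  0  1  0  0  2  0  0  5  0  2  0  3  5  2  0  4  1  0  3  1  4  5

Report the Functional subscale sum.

Functional items: 5, 7, 10, 11, 15, 24.
Of these, items 5, 7, & 15 are reverse-coded; on a 0–5 scale, reversed = 5 − raw.
  item 5: 5 − 0 = 5
  item 7: 5 − 0 = 5
  item 10: 0
  item 11: 0
  item 15: 5 − 0 = 5
  item 24: 1
Sum = 5 + 5 + 0 + 0 + 5 + 1 = 16

16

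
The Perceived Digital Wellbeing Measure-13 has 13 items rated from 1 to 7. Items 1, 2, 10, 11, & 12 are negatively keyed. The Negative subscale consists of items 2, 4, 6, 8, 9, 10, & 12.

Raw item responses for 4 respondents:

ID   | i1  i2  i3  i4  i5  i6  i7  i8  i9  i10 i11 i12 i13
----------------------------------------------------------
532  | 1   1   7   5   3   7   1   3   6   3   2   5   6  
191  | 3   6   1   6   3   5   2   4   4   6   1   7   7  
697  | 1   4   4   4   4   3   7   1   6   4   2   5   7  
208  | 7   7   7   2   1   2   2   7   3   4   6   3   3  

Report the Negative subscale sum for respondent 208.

Respondent 208 raw: 7, 7, 7, 2, 1, 2, 2, 7, 3, 4, 6, 3, 3.
Negative items: 2, 4, 6, 8, 9, 10, 12.
Reverse-coded (reversed = (1+7) − raw = 8 − raw):
  item 2: 8 − 7 = 1
  item 4: 2
  item 6: 2
  item 8: 7
  item 9: 3
  item 10: 8 − 4 = 4
  item 12: 8 − 3 = 5
Sum = 1 + 2 + 2 + 7 + 3 + 4 + 5 = 24

24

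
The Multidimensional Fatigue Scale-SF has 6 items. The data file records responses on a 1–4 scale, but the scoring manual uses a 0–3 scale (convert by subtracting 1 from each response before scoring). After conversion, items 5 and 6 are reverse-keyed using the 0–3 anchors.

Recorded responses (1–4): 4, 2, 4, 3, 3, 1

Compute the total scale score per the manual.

13

Convert to 0–3: 3, 1, 3, 2, 2, 0
Reverse-coded (reverse-coded value = 3 − response):
  item 5: 3 − 2 = 1
  item 6: 3 − 0 = 3
Scored: 3, 1, 3, 2, 1, 3
Total = 13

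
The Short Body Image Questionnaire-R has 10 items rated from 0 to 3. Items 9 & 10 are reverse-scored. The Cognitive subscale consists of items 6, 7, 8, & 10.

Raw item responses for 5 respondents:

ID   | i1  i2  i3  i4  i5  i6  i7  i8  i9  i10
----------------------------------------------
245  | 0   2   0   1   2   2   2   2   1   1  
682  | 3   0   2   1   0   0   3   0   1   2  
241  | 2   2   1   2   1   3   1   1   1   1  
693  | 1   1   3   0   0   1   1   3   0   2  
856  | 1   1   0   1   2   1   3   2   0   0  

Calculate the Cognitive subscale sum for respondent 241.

7

Respondent 241 raw: 2, 2, 1, 2, 1, 3, 1, 1, 1, 1.
Cognitive items: 6, 7, 8, 10.
Reverse-coded (reversed = (0+3) − raw = 3 − raw):
  item 6: 3
  item 7: 1
  item 8: 1
  item 10: 3 − 1 = 2
Sum = 3 + 1 + 1 + 2 = 7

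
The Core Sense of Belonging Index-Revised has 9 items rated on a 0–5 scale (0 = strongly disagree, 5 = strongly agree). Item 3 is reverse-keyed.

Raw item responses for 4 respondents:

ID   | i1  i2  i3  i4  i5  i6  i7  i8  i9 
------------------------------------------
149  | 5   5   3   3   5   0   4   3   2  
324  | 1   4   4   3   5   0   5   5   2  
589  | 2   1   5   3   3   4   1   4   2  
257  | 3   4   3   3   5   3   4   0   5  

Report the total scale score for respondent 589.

20

Respondent 589 raw: 2, 1, 5, 3, 3, 4, 1, 4, 2.
Reverse-coded (reverse-coded value = 5 − response):
  item 1: 2
  item 2: 1
  item 3: 5 − 5 = 0
  item 4: 3
  item 5: 3
  item 6: 4
  item 7: 1
  item 8: 4
  item 9: 2
Sum = 2 + 1 + 0 + 3 + 3 + 4 + 1 + 4 + 2 = 20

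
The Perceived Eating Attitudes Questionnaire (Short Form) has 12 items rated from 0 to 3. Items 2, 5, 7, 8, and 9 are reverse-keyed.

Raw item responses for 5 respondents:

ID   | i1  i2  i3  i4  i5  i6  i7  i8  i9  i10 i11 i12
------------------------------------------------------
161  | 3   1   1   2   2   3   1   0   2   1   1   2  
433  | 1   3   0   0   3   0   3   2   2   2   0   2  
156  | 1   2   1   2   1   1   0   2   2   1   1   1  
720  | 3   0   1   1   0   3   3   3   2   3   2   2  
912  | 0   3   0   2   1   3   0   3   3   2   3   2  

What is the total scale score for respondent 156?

Respondent 156 raw: 1, 2, 1, 2, 1, 1, 0, 2, 2, 1, 1, 1.
Reverse-coded (reverse-coded value = 3 − response):
  item 1: 1
  item 2: 3 − 2 = 1
  item 3: 1
  item 4: 2
  item 5: 3 − 1 = 2
  item 6: 1
  item 7: 3 − 0 = 3
  item 8: 3 − 2 = 1
  item 9: 3 − 2 = 1
  item 10: 1
  item 11: 1
  item 12: 1
Sum = 1 + 1 + 1 + 2 + 2 + 1 + 3 + 1 + 1 + 1 + 1 + 1 = 16

16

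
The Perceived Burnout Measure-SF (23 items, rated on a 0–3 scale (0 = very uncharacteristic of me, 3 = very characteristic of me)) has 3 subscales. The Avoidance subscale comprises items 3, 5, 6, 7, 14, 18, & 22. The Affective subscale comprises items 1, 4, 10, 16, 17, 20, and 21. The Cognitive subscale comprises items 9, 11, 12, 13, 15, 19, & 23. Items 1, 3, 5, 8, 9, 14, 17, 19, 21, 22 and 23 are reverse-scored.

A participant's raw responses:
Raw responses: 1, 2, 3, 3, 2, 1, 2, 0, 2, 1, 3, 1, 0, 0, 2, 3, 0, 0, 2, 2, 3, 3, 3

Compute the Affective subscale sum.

14

Affective items: 1, 4, 10, 16, 17, 20, 21.
Of these, items 1, 17, & 21 are reverse-scored; on a 0–3 scale, reversed = 3 − raw.
  item 1: 3 − 1 = 2
  item 4: 3
  item 10: 1
  item 16: 3
  item 17: 3 − 0 = 3
  item 20: 2
  item 21: 3 − 3 = 0
Sum = 2 + 3 + 1 + 3 + 3 + 2 + 0 = 14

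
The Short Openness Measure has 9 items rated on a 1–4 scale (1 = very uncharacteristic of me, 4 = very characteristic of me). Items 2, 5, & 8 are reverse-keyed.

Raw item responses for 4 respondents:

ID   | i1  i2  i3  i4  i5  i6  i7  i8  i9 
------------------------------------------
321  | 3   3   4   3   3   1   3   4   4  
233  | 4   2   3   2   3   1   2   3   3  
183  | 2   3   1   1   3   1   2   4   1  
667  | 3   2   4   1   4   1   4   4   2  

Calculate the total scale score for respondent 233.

22

Respondent 233 raw: 4, 2, 3, 2, 3, 1, 2, 3, 3.
Reverse-coded (reverse-coded value = 5 − response):
  item 1: 4
  item 2: 5 − 2 = 3
  item 3: 3
  item 4: 2
  item 5: 5 − 3 = 2
  item 6: 1
  item 7: 2
  item 8: 5 − 3 = 2
  item 9: 3
Sum = 4 + 3 + 3 + 2 + 2 + 1 + 2 + 2 + 3 = 22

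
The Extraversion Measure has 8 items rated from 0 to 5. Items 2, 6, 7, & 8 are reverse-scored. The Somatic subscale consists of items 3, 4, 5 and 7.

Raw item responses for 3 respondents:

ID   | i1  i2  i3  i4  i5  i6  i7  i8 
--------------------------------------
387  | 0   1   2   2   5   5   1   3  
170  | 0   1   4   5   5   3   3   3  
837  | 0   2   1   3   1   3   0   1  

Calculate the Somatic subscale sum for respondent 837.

10

Respondent 837 raw: 0, 2, 1, 3, 1, 3, 0, 1.
Somatic items: 3, 4, 5, 7.
Reverse-coded (reversed = (0+5) − raw = 5 − raw):
  item 3: 1
  item 4: 3
  item 5: 1
  item 7: 5 − 0 = 5
Sum = 1 + 3 + 1 + 5 = 10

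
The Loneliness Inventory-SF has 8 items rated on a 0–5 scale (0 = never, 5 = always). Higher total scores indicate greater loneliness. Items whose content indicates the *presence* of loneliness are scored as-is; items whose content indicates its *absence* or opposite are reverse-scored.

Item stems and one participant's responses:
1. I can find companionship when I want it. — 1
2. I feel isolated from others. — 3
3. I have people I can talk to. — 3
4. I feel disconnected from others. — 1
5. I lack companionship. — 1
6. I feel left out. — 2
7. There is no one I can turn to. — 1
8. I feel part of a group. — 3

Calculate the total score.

Items 1, 3, 8 describe the absence/opposite of loneliness → reverse-score.
on a 0–5 scale, reversed = 5 − raw.
  item 1: 5 − 1 = 4
  item 2: 3
  item 3: 5 − 3 = 2
  item 4: 1
  item 5: 1
  item 6: 2
  item 7: 1
  item 8: 5 − 3 = 2
Total = 4 + 3 + 2 + 1 + 1 + 2 + 1 + 2 = 16

16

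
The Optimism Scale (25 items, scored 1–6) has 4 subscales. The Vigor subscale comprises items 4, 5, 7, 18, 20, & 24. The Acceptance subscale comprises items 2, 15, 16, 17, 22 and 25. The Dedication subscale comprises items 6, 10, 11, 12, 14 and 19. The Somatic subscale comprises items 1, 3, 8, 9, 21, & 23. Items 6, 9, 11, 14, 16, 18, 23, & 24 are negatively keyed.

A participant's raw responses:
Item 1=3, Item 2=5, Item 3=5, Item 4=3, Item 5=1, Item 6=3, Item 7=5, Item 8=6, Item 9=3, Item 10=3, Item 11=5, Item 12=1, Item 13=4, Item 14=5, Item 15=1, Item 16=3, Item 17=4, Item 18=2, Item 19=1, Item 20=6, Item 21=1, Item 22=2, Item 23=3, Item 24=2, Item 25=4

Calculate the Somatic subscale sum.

Somatic items: 1, 3, 8, 9, 21, 23.
Of these, items 9 and 23 are negatively keyed; reversed = (1+6) − raw = 7 − raw.
  item 1: 3
  item 3: 5
  item 8: 6
  item 9: 7 − 3 = 4
  item 21: 1
  item 23: 7 − 3 = 4
Sum = 3 + 5 + 6 + 4 + 1 + 4 = 23

23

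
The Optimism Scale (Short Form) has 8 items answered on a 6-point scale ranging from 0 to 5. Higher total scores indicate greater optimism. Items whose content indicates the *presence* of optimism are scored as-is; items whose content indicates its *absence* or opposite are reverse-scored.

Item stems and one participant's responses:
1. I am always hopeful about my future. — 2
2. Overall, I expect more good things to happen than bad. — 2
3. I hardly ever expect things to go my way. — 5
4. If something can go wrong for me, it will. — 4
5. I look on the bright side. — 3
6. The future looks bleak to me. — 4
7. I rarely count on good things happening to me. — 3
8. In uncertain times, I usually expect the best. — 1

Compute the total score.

12

Items 3, 4, 6, 7 describe the absence/opposite of optimism → reverse-score.
reverse-coded value = 5 − response.
  item 1: 2
  item 2: 2
  item 3: 5 − 5 = 0
  item 4: 5 − 4 = 1
  item 5: 3
  item 6: 5 − 4 = 1
  item 7: 5 − 3 = 2
  item 8: 1
Total = 2 + 2 + 0 + 1 + 3 + 1 + 2 + 1 = 12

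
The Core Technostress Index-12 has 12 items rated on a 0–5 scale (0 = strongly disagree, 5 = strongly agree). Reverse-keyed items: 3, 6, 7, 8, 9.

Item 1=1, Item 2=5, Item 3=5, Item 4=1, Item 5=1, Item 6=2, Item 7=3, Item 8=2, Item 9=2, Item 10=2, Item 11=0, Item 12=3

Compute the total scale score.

24

Reversing items 3, 6, 7, 8 and 9 with 5 − raw:
Total = 1 + 5 + (5−5) + 1 + 1 + (5−2) + (5−3) + (5−2) + (5−2) + 2 + 0 + 3
      = 1 + 5 + 0 + 1 + 1 + 3 + 2 + 3 + 3 + 2 + 0 + 3 = 24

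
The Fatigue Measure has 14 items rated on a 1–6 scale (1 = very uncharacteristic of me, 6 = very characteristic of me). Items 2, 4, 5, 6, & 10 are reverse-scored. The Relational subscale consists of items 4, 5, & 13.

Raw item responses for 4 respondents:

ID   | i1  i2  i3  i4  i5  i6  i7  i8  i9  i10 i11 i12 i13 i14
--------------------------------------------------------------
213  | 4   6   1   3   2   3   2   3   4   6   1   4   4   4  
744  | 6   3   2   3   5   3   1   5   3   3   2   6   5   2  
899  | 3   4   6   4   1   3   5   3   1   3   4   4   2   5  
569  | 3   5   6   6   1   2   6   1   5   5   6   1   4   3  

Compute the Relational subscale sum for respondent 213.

13

Respondent 213 raw: 4, 6, 1, 3, 2, 3, 2, 3, 4, 6, 1, 4, 4, 4.
Relational items: 4, 5, 13.
Reverse-coded (reverse-coded value = 7 − response):
  item 4: 7 − 3 = 4
  item 5: 7 − 2 = 5
  item 13: 4
Sum = 4 + 5 + 4 = 13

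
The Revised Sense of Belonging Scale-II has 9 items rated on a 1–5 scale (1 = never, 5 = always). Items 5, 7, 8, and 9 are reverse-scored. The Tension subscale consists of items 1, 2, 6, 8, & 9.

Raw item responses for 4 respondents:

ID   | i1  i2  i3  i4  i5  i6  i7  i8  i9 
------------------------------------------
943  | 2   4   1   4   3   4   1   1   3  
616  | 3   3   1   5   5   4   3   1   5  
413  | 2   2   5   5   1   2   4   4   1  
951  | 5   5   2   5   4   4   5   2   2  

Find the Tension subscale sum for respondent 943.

18

Respondent 943 raw: 2, 4, 1, 4, 3, 4, 1, 1, 3.
Tension items: 1, 2, 6, 8, 9.
Reverse-coded (reversed = (1+5) − raw = 6 − raw):
  item 1: 2
  item 2: 4
  item 6: 4
  item 8: 6 − 1 = 5
  item 9: 6 − 3 = 3
Sum = 2 + 4 + 4 + 5 + 3 = 18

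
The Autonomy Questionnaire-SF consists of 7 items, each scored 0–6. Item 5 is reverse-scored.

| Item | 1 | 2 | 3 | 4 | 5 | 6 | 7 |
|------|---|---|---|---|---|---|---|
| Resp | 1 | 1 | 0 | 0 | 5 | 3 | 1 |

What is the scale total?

7

Reverse-coded items (on a 0–6 scale, reversed = 6 − raw):
  item 5: 6 − 5 = 1
Scored responses: 1, 1, 0, 0, 1, 3, 1
Total = 1 + 1 + 0 + 0 + 1 + 3 + 1 = 7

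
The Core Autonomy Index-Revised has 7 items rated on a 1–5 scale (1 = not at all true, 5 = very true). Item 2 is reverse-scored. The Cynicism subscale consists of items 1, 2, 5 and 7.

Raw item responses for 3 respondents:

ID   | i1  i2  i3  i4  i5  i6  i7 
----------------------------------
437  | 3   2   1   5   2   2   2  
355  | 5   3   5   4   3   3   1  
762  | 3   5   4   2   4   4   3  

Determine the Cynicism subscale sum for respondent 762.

11

Respondent 762 raw: 3, 5, 4, 2, 4, 4, 3.
Cynicism items: 1, 2, 5, 7.
Reverse-coded (reverse-coded value = 6 − response):
  item 1: 3
  item 2: 6 − 5 = 1
  item 5: 4
  item 7: 3
Sum = 3 + 1 + 4 + 3 = 11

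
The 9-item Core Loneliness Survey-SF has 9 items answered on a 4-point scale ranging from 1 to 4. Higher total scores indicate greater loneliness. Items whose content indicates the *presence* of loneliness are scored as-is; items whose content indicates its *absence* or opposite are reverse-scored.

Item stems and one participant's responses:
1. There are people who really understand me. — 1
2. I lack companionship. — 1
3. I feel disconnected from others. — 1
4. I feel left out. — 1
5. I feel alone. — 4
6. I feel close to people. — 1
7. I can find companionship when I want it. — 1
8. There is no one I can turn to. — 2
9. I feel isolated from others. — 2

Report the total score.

Items 1, 6, 7 describe the absence/opposite of loneliness → reverse-score.
reverse-coded value = 5 − response.
  item 1: 5 − 1 = 4
  item 2: 1
  item 3: 1
  item 4: 1
  item 5: 4
  item 6: 5 − 1 = 4
  item 7: 5 − 1 = 4
  item 8: 2
  item 9: 2
Total = 4 + 1 + 1 + 1 + 4 + 4 + 4 + 2 + 2 = 23

23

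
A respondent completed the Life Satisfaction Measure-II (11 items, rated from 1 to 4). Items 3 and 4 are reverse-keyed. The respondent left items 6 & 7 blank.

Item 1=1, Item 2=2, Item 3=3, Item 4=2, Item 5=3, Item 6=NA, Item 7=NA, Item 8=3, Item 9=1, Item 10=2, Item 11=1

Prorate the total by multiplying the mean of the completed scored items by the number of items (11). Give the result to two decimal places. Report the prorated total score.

22.00

Reverse-coded (on a 1–4 scale, reversed = 5 − raw):
  item 3: 5 − 3 = 2
  item 4: 5 − 2 = 3
Completed scored items (9 of 11): 1, 2, 2, 3, 3, 3, 1, 2, 1; sum = 18.
Person mean = 18 / 9 ≈ 2.0000
Prorated total = (18 / 9) × 11 = 22.00 (to 2 dp)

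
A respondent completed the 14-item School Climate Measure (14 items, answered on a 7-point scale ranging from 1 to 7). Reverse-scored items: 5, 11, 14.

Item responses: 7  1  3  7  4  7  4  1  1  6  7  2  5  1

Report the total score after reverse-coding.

Raw sum = 56. Reverse-scored items: 5, 11, 14; their raw sum = 12.
Each reversal replaces raw with 8 − raw, changing the total by 8 − 2·raw per item.
Total = 56 + 3·8 − 2·12 = 56 + 24 − 24 = 56

56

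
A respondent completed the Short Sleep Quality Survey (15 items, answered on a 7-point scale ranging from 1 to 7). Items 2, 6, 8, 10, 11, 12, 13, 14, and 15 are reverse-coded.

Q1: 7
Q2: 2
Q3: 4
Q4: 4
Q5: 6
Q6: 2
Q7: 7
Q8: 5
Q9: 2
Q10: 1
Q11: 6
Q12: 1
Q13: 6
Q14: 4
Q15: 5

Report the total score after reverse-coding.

Reverse-coded items use 8 − raw:
  item 2: 8 − 2 = 6
  item 6: 8 − 2 = 6
  item 8: 8 − 5 = 3
  item 10: 8 − 1 = 7
  item 11: 8 − 6 = 2
  item 12: 8 − 1 = 7
  item 13: 8 − 6 = 2
  item 14: 8 − 4 = 4
  item 15: 8 − 5 = 3
Scored responses: 7, 6, 4, 4, 6, 6, 7, 3, 2, 7, 2, 7, 2, 4, 3
Total = 7 + 6 + 4 + 4 + 6 + 6 + 7 + 3 + 2 + 7 + 2 + 7 + 2 + 4 + 3 = 70

70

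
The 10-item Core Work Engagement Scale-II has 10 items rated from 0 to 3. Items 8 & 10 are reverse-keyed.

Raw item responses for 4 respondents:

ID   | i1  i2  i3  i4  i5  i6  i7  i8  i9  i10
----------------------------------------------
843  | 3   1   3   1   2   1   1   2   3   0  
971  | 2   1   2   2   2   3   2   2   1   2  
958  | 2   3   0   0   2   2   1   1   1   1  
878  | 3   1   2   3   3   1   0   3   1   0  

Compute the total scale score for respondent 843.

19

Respondent 843 raw: 3, 1, 3, 1, 2, 1, 1, 2, 3, 0.
Reverse-coded (on a 0–3 scale, reversed = 3 − raw):
  item 1: 3
  item 2: 1
  item 3: 3
  item 4: 1
  item 5: 2
  item 6: 1
  item 7: 1
  item 8: 3 − 2 = 1
  item 9: 3
  item 10: 3 − 0 = 3
Sum = 3 + 1 + 3 + 1 + 2 + 1 + 1 + 1 + 3 + 3 = 19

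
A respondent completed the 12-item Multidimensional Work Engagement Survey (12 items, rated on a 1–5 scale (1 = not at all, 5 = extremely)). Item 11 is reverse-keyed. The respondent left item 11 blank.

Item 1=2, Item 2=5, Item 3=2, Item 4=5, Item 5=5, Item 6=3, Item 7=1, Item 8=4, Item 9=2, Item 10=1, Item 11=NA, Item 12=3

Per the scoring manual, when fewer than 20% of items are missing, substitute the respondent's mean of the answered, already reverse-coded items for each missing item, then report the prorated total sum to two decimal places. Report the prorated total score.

36.00

Reverse-coded (reverse-coded value = 6 − response):
Completed scored items (11 of 12): 2, 5, 2, 5, 5, 3, 1, 4, 2, 1, 3; sum = 33.
Person mean = 33 / 11 ≈ 3.0000
Prorated total = (33 / 11) × 12 = 36.00 (to 2 dp)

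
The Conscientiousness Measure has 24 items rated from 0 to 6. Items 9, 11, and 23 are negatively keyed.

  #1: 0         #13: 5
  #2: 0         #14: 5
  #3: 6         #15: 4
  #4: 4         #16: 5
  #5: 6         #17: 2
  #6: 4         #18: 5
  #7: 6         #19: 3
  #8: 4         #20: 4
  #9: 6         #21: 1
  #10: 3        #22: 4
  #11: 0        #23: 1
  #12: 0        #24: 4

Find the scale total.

Raw sum = 82. Negatively keyed items: 9, 11, 23; their raw sum = 7.
Each reversal replaces raw with 6 − raw, changing the total by 6 − 2·raw per item.
Total = 82 + 3·6 − 2·7 = 82 + 18 − 14 = 86

86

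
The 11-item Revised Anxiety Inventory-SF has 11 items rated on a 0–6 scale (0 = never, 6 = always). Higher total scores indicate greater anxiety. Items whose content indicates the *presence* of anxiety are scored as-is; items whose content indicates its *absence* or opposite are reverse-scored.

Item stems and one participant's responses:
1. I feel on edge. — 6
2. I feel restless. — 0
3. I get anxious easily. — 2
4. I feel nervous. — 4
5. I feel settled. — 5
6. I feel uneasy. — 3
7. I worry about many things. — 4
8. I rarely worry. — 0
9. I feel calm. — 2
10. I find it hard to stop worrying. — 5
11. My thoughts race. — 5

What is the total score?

40

Items 5, 8, 9 describe the absence/opposite of anxiety → reverse-score.
reverse-coded value = 6 − response.
  item 1: 6
  item 2: 0
  item 3: 2
  item 4: 4
  item 5: 6 − 5 = 1
  item 6: 3
  item 7: 4
  item 8: 6 − 0 = 6
  item 9: 6 − 2 = 4
  item 10: 5
  item 11: 5
Total = 6 + 0 + 2 + 4 + 1 + 3 + 4 + 6 + 4 + 5 + 5 = 40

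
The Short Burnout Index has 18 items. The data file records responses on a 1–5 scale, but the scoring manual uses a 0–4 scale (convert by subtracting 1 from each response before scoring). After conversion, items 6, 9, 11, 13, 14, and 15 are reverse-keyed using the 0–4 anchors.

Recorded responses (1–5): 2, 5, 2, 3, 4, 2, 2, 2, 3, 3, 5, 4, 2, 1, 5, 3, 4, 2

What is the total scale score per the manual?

36

Convert to 0–4: 1, 4, 1, 2, 3, 1, 1, 1, 2, 2, 4, 3, 1, 0, 4, 2, 3, 1
Reverse-coded (on a 0–4 scale, reversed = 4 − raw):
  item 6: 4 − 1 = 3
  item 9: 4 − 2 = 2
  item 11: 4 − 4 = 0
  item 13: 4 − 1 = 3
  item 14: 4 − 0 = 4
  item 15: 4 − 4 = 0
Scored: 1, 4, 1, 2, 3, 3, 1, 1, 2, 2, 0, 3, 3, 4, 0, 2, 3, 1
Total = 36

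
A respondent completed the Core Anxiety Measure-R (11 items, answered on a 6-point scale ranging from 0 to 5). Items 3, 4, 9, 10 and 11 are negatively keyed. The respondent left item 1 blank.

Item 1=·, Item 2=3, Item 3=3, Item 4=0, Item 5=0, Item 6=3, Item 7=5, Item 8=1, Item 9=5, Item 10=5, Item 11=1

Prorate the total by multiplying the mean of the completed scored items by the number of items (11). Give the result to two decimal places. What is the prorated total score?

25.30

Reverse-coded (reverse-coded value = 5 − response):
  item 3: 5 − 3 = 2
  item 4: 5 − 0 = 5
  item 9: 5 − 5 = 0
  item 10: 5 − 5 = 0
  item 11: 5 − 1 = 4
Completed scored items (10 of 11): 3, 2, 5, 0, 3, 5, 1, 0, 0, 4; sum = 23.
Person mean = 23 / 10 ≈ 2.3000
Prorated total = (23 / 10) × 11 = 25.30 (to 2 dp)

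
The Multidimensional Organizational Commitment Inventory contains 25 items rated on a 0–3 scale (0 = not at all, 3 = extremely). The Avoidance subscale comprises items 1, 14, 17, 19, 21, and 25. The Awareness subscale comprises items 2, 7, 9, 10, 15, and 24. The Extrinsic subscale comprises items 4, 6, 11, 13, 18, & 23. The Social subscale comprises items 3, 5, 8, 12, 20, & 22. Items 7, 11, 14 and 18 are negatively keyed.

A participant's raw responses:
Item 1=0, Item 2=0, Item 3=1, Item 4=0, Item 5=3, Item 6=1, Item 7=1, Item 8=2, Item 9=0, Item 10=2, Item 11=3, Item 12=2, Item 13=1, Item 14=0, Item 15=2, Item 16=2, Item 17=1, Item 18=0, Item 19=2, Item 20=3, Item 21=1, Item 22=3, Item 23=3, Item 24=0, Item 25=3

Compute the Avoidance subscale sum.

10

Avoidance items: 1, 14, 17, 19, 21, 25.
Of these, item 14 is negatively keyed; reverse-coded value = 3 − response.
  item 1: 0
  item 14: 3 − 0 = 3
  item 17: 1
  item 19: 2
  item 21: 1
  item 25: 3
Sum = 0 + 3 + 1 + 2 + 1 + 3 = 10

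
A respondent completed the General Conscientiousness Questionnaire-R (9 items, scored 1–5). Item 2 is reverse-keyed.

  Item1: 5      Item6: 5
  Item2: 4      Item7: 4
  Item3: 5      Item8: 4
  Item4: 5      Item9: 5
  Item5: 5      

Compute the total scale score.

Reverse-keyed items use 6 − raw:
  item 2: 6 − 4 = 2
Scored responses: 5, 2, 5, 5, 5, 5, 4, 4, 5
Total = 5 + 2 + 5 + 5 + 5 + 5 + 4 + 4 + 5 = 40

40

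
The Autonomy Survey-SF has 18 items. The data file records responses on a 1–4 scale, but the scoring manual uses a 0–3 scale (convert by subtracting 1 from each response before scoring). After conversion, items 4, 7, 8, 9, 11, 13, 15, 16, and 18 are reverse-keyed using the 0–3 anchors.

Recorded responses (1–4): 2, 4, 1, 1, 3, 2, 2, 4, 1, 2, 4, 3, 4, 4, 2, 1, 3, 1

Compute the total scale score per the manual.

31

Convert to 0–3: 1, 3, 0, 0, 2, 1, 1, 3, 0, 1, 3, 2, 3, 3, 1, 0, 2, 0
Reverse-coded (reverse-coded value = 3 − response):
  item 4: 3 − 0 = 3
  item 7: 3 − 1 = 2
  item 8: 3 − 3 = 0
  item 9: 3 − 0 = 3
  item 11: 3 − 3 = 0
  item 13: 3 − 3 = 0
  item 15: 3 − 1 = 2
  item 16: 3 − 0 = 3
  item 18: 3 − 0 = 3
Scored: 1, 3, 0, 3, 2, 1, 2, 0, 3, 1, 0, 2, 0, 3, 2, 3, 2, 3
Total = 31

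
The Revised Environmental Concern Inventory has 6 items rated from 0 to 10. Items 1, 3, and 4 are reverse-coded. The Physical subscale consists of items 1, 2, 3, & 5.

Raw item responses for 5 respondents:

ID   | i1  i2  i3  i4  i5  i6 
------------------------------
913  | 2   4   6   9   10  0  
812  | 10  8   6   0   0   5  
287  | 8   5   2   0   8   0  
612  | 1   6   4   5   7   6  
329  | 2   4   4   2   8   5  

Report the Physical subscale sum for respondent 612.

Respondent 612 raw: 1, 6, 4, 5, 7, 6.
Physical items: 1, 2, 3, 5.
Reverse-coded (reversed = (0+10) − raw = 10 − raw):
  item 1: 10 − 1 = 9
  item 2: 6
  item 3: 10 − 4 = 6
  item 5: 7
Sum = 9 + 6 + 6 + 7 = 28

28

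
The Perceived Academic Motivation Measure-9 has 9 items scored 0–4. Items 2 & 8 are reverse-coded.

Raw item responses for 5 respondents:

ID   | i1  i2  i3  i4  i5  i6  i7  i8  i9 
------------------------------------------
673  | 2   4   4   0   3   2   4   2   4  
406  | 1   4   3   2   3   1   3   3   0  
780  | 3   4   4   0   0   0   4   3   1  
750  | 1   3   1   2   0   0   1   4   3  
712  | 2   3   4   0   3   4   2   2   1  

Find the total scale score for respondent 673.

Respondent 673 raw: 2, 4, 4, 0, 3, 2, 4, 2, 4.
Reverse-coded (reverse-coded value = 4 − response):
  item 1: 2
  item 2: 4 − 4 = 0
  item 3: 4
  item 4: 0
  item 5: 3
  item 6: 2
  item 7: 4
  item 8: 4 − 2 = 2
  item 9: 4
Sum = 2 + 0 + 4 + 0 + 3 + 2 + 4 + 2 + 4 = 21

21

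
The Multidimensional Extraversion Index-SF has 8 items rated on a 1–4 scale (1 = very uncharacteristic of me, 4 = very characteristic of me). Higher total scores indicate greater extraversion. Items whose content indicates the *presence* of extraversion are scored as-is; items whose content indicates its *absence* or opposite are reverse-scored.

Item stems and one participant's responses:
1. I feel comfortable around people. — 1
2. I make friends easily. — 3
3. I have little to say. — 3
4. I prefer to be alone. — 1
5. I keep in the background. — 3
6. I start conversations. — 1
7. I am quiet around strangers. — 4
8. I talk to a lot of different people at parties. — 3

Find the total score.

Items 3, 4, 5, 7 describe the absence/opposite of extraversion → reverse-score.
on a 1–4 scale, reversed = 5 − raw.
  item 1: 1
  item 2: 3
  item 3: 5 − 3 = 2
  item 4: 5 − 1 = 4
  item 5: 5 − 3 = 2
  item 6: 1
  item 7: 5 − 4 = 1
  item 8: 3
Total = 1 + 3 + 2 + 4 + 2 + 1 + 1 + 3 = 17

17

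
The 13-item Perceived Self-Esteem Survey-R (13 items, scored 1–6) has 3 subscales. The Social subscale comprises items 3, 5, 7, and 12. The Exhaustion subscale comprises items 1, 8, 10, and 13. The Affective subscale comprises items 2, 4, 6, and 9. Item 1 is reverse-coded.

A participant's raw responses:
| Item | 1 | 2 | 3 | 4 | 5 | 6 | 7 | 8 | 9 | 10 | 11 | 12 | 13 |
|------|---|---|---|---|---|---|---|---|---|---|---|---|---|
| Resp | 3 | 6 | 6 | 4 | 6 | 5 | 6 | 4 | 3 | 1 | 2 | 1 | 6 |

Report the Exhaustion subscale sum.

15

Exhaustion items: 1, 8, 10, 13.
Of these, item 1 is reverse-coded; on a 1–6 scale, reversed = 7 − raw.
  item 1: 7 − 3 = 4
  item 8: 4
  item 10: 1
  item 13: 6
Sum = 4 + 4 + 1 + 6 = 15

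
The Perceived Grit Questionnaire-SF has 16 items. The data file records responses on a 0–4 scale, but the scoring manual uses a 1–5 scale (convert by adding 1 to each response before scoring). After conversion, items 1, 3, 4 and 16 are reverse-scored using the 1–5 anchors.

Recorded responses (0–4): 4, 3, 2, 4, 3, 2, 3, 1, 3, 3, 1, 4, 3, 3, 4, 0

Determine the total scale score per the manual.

Convert to 1–5: 5, 4, 3, 5, 4, 3, 4, 2, 4, 4, 2, 5, 4, 4, 5, 1
Reverse-coded (reverse-coded value = 6 − response):
  item 1: 6 − 5 = 1
  item 3: 6 − 3 = 3
  item 4: 6 − 5 = 1
  item 16: 6 − 1 = 5
Scored: 1, 4, 3, 1, 4, 3, 4, 2, 4, 4, 2, 5, 4, 4, 5, 5
Total = 55

55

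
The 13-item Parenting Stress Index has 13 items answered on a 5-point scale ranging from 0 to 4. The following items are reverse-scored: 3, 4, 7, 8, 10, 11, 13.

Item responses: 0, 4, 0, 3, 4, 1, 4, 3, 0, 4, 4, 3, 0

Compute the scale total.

22

Reversing items 3, 4, 7, 8, 10, 11 and 13 with 4 − raw:
Total = 0 + 4 + (4−0) + (4−3) + 4 + 1 + (4−4) + (4−3) + 0 + (4−4) + (4−4) + 3 + (4−0)
      = 0 + 4 + 4 + 1 + 4 + 1 + 0 + 1 + 0 + 0 + 0 + 3 + 4 = 22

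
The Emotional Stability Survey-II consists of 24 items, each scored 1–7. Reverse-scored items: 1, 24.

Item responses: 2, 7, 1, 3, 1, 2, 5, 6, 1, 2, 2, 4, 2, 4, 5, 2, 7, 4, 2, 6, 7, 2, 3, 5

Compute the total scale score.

Reverse-coded items (reverse-coded value = 8 − response):
  item 1: 8 − 2 = 6
  item 24: 8 − 5 = 3
Scored responses: 6, 7, 1, 3, 1, 2, 5, 6, 1, 2, 2, 4, 2, 4, 5, 2, 7, 4, 2, 6, 7, 2, 3, 3
Total = 6 + 7 + 1 + 3 + 1 + 2 + 5 + 6 + 1 + 2 + 2 + 4 + 2 + 4 + 5 + 2 + 7 + 4 + 2 + 6 + 7 + 2 + 3 + 3 = 87

87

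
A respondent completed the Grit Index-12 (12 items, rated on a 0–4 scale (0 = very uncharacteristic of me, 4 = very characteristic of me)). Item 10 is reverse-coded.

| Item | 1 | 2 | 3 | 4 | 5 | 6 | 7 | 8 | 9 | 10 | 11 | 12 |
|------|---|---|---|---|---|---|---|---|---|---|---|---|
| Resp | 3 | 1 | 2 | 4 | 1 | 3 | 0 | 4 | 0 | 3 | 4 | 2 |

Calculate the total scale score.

Raw sum = 27. Reverse-coded items: 10; their raw sum = 3.
Each reversal replaces raw with 4 − raw, changing the total by 4 − 2·raw per item.
Total = 27 + 1·4 − 2·3 = 27 + 4 − 6 = 25

25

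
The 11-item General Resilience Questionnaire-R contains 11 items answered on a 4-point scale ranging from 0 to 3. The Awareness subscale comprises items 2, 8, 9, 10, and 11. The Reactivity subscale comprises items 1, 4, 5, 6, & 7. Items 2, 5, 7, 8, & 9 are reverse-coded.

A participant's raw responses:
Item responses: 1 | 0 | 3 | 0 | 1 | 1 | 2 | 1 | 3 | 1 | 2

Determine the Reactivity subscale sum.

5

Reactivity items: 1, 4, 5, 6, 7.
Of these, items 5 & 7 are reverse-coded; reverse-coded value = 3 − response.
  item 1: 1
  item 4: 0
  item 5: 3 − 1 = 2
  item 6: 1
  item 7: 3 − 2 = 1
Sum = 1 + 0 + 2 + 1 + 1 = 5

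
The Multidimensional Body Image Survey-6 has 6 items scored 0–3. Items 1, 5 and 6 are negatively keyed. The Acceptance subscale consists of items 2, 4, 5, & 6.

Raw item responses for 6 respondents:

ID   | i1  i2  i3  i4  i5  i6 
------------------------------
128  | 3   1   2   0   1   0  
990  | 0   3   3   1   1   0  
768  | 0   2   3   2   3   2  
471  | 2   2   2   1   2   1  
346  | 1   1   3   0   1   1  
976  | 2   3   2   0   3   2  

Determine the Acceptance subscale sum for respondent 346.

5

Respondent 346 raw: 1, 1, 3, 0, 1, 1.
Acceptance items: 2, 4, 5, 6.
Reverse-coded (reverse-coded value = 3 − response):
  item 2: 1
  item 4: 0
  item 5: 3 − 1 = 2
  item 6: 3 − 1 = 2
Sum = 1 + 0 + 2 + 2 = 5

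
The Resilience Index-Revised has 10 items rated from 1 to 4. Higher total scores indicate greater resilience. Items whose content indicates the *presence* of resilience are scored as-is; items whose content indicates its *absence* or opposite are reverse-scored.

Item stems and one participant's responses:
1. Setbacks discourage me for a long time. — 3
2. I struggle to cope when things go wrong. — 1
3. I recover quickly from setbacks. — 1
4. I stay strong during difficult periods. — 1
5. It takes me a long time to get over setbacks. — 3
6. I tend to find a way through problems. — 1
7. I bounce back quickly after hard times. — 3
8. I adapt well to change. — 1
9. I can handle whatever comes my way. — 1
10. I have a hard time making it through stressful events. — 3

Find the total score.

Items 1, 2, 5, 10 describe the absence/opposite of resilience → reverse-score.
on a 1–4 scale, reversed = 5 − raw.
  item 1: 5 − 3 = 2
  item 2: 5 − 1 = 4
  item 3: 1
  item 4: 1
  item 5: 5 − 3 = 2
  item 6: 1
  item 7: 3
  item 8: 1
  item 9: 1
  item 10: 5 − 3 = 2
Total = 2 + 4 + 1 + 1 + 2 + 1 + 3 + 1 + 1 + 2 = 18

18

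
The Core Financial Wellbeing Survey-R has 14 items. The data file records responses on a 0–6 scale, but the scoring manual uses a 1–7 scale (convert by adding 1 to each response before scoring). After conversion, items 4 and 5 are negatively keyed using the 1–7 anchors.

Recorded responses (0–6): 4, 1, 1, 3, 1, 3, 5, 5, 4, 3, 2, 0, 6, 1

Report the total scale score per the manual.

57

Convert to 1–7: 5, 2, 2, 4, 2, 4, 6, 6, 5, 4, 3, 1, 7, 2
Reverse-coded (reverse-coded value = 8 − response):
  item 4: 8 − 4 = 4
  item 5: 8 − 2 = 6
Scored: 5, 2, 2, 4, 6, 4, 6, 6, 5, 4, 3, 1, 7, 2
Total = 57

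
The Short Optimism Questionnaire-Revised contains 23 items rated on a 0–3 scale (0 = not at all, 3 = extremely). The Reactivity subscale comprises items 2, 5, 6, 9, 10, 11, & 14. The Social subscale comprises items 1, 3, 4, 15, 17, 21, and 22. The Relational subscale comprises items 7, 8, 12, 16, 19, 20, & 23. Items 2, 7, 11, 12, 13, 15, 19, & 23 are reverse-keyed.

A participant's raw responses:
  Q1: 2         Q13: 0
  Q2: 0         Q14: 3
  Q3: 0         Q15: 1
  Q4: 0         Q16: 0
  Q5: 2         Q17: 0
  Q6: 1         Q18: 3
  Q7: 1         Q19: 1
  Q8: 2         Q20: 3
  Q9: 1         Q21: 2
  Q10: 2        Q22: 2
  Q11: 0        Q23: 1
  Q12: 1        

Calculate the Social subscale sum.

8

Social items: 1, 3, 4, 15, 17, 21, 22.
Of these, item 15 is reverse-keyed; on a 0–3 scale, reversed = 3 − raw.
  item 1: 2
  item 3: 0
  item 4: 0
  item 15: 3 − 1 = 2
  item 17: 0
  item 21: 2
  item 22: 2
Sum = 2 + 0 + 0 + 2 + 0 + 2 + 2 = 8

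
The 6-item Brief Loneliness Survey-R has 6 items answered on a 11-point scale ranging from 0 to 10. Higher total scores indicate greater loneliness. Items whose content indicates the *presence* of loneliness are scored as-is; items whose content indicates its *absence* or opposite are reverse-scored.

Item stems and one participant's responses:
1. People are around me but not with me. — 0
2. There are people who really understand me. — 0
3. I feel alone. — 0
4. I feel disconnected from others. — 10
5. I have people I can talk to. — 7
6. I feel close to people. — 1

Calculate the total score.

32

Items 2, 5, 6 describe the absence/opposite of loneliness → reverse-score.
reversed = (0+10) − raw = 10 − raw.
  item 1: 0
  item 2: 10 − 0 = 10
  item 3: 0
  item 4: 10
  item 5: 10 − 7 = 3
  item 6: 10 − 1 = 9
Total = 0 + 10 + 0 + 10 + 3 + 9 = 32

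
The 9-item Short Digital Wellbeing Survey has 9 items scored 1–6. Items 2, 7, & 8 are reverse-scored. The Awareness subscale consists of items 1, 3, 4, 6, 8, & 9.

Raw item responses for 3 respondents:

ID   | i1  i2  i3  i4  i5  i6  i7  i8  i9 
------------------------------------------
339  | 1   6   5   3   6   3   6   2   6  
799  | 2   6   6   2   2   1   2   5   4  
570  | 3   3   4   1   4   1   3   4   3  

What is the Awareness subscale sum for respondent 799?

17

Respondent 799 raw: 2, 6, 6, 2, 2, 1, 2, 5, 4.
Awareness items: 1, 3, 4, 6, 8, 9.
Reverse-coded (on a 1–6 scale, reversed = 7 − raw):
  item 1: 2
  item 3: 6
  item 4: 2
  item 6: 1
  item 8: 7 − 5 = 2
  item 9: 4
Sum = 2 + 6 + 2 + 1 + 2 + 4 = 17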